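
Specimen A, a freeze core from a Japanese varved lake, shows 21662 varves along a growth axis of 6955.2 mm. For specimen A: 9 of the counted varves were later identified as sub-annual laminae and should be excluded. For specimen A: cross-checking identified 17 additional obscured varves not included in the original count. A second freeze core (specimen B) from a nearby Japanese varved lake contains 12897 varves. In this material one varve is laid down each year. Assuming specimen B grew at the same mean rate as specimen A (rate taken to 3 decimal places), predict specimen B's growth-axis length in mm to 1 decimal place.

4139.9 mm

Specimen A: after corrections the count is 21662 − 9 + 17 = 21670 varves.
A: Extension rate ≈ 6955.2 / 21670 = 0.321 mm/year.
B's length ≈ 0.321 × 12897 = 4139.9 mm.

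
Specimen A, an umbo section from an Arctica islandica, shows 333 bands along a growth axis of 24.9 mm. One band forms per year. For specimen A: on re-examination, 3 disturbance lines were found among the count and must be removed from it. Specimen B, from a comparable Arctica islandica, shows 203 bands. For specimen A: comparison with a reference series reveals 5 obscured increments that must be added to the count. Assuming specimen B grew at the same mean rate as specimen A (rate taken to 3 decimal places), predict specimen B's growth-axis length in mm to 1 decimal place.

15.0 mm

Specimen A: adjusted count: 333 − 3 + 5 = 335 bands.
A: Extension rate ≈ 24.9 / 335 = 0.074 mm/year.
For B, 0.074 mm/year × 203 years = 15.0 mm.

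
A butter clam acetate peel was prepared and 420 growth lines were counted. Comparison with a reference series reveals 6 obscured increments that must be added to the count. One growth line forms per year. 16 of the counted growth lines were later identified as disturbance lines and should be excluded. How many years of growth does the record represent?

410 years

True growth line count = 420 − 16 + 6 = 410.
At one growth line per year, that is 410 years.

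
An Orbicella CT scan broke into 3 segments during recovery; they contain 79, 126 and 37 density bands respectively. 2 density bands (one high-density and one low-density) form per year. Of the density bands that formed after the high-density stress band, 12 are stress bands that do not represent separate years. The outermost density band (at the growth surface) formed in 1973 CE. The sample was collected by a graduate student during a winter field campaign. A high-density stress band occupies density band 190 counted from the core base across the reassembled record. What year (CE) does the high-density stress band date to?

1953 CE

Total density bands = 79 + 126 + 37 = 242.
242 − 190 = 52 density bands lie beyond the high-density stress band toward the growth surface.
Excluding 12 false density bands: 52 − 12 = 40.
Dividing by 2 density bands per year: 40 / 2 = 20 years.
1973 − 20 = 1953 CE.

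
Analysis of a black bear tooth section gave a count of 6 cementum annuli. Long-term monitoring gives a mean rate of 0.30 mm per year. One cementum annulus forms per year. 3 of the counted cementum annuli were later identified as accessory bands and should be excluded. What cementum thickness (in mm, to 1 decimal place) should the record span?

True cementum annulus count = 6 − 3 = 3.
3 years at 0.30 mm/year gives 0.30 × 3 = 0.9 mm.

0.9 mm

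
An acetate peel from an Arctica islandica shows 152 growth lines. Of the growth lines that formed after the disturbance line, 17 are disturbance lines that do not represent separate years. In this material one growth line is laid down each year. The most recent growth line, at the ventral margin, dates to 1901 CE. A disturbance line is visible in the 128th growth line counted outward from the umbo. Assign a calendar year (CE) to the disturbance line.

1894 CE

The disturbance line sits at growth line 128 from the umbo, so 152 − 128 = 24 growth lines formed after it.
Excluding 17 false growth lines: 24 − 17 = 7.
1901 − 7 = 1894 CE.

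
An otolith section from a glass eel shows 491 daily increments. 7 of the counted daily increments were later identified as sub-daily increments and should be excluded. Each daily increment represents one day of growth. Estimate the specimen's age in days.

True daily increment count = 491 − 7 = 484.
With a one-to-one daily increment periodicity this is 484 days.

484 days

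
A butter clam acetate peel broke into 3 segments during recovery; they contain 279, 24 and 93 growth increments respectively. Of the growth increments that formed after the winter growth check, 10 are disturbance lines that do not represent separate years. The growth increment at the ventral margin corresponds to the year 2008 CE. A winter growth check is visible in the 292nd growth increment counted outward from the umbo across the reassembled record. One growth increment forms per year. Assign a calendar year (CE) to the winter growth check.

Total growth increments = 279 + 24 + 93 = 396.
Between growth increment 292 and the ventral margin there are 396 − 292 = 104 growth increments.
104 − 10 false = 94 true growth increments after the winter growth check.
2008 − 94 = 1914 CE.

1914 CE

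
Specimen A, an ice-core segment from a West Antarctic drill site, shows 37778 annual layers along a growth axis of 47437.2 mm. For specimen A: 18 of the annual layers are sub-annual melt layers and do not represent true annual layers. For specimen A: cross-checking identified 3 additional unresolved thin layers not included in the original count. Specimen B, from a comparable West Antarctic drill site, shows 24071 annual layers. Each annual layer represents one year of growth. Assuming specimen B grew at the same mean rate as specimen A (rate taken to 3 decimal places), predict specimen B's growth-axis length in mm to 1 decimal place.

30233.2 mm

Specimen A: true annual layer count = 37778 − 18 + 3 = 37763.
A: 47437.2 mm over 37763 years gives 47437.2 / 37763 ≈ 1.256 mm per year.
For B, 1.256 mm/year × 24071 years = 30233.2 mm.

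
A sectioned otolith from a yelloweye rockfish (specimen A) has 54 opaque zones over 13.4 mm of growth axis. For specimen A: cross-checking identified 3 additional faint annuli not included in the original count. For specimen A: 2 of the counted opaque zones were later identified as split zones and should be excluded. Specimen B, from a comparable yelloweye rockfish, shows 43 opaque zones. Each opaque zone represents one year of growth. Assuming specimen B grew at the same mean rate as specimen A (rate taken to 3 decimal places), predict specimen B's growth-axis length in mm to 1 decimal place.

10.5 mm

Specimen A: after corrections the count is 54 − 2 + 3 = 55 opaque zones.
A: Extension rate ≈ 13.4 / 55 = 0.244 mm/yr.
B's length ≈ 0.244 × 43 = 10.5 mm.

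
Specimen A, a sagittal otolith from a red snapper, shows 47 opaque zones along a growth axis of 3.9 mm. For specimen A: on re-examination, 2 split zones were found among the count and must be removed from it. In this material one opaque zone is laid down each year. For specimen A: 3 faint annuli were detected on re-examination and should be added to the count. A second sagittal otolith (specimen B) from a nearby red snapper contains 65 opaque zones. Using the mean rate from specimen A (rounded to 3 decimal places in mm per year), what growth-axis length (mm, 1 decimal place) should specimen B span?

5.3 mm

Specimen A: adjusted count: 47 − 2 + 3 = 48 opaque zones.
A: Extension rate ≈ 3.9 / 48 = 0.081 mm/yr.
For B, 0.081 mm/year × 65 years = 5.3 mm.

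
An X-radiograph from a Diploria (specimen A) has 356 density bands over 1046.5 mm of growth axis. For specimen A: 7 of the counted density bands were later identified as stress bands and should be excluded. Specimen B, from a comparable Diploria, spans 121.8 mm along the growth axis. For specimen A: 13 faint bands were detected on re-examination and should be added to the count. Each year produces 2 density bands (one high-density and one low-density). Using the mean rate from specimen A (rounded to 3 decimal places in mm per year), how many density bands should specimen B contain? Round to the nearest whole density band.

42 density bands

Specimen A: after corrections the count is 356 − 7 + 13 = 362 density bands.
Specimen A: with 2 density bands per year, 362 / 2 = 181 years.
A: Mean rate = 1046.5 mm / 181 years ≈ 5.782 mm/year.
For B, 121.8 / 5.782 = 21.07 years; at 2 density bands per year that is 21.07 × 2 ≈ 42 density bands.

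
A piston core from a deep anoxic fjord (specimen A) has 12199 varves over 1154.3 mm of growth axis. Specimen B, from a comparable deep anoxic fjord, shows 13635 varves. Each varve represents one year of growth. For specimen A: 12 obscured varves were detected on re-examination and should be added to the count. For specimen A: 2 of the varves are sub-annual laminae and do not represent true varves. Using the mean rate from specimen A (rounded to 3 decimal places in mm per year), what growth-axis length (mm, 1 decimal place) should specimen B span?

1295.3 mm

Specimen A: correcting the raw count gives 12199 − 2 + 12 = 12209 true varves.
A: 1154.3 mm over 12209 years gives 1154.3 / 12209 ≈ 0.095 mm/yr.
For B, 0.095 mm/year × 13635 years = 1295.3 mm.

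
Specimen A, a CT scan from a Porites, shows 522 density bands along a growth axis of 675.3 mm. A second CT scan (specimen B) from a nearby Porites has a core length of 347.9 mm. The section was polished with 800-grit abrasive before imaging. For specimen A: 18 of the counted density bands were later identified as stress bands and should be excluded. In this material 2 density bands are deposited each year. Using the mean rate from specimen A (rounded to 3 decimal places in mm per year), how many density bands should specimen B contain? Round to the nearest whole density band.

Specimen A: correcting the raw count gives 522 − 18 = 504 true density bands.
Specimen A: dividing by 2 density bands per year: 504 / 2 = 252 years.
A: Mean rate = 675.3 mm / 252 years ≈ 2.680 mm/yr.
B spans 347.9 / 2.680 = 129.81 years; at 2 density bands per year that is 129.81 × 2 ≈ 260 density bands.

260 density bands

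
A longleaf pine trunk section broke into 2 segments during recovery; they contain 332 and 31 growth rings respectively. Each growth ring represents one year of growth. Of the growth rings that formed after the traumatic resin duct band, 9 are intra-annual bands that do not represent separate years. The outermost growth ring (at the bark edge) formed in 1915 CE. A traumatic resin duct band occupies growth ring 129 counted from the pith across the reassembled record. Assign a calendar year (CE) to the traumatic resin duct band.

1690 CE

Total growth rings = 332 + 31 = 363.
The traumatic resin duct band sits at growth ring 129 from the pith, so 363 − 129 = 234 growth rings formed after it.
Removing the 9 false growth rings leaves 234 − 9 = 225 true growth rings beyond the traumatic resin duct band.
Counting back 225 years from 1915 CE places the traumatic resin duct band in 1915 − 225 = 1690 CE.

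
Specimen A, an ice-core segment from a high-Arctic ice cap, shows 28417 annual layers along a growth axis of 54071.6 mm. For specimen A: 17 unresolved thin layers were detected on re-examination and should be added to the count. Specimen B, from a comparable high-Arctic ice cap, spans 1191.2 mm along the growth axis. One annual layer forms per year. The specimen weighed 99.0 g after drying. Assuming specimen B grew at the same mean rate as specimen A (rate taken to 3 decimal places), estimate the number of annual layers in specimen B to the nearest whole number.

626 annual layers

Specimen A: true annual layer count = 28417 + 17 = 28434.
A: 54071.6 mm over 28434 years gives 54071.6 / 28434 ≈ 1.902 mm/year.
Specimen B: 1191.2 mm / 1.902 mm per year = 626.29 years ≈ 626 annual layers.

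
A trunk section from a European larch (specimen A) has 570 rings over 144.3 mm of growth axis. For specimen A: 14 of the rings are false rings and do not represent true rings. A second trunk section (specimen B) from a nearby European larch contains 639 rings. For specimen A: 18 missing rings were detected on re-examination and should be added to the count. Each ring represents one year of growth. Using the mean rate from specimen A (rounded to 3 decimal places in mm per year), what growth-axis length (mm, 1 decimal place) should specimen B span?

Specimen A: correcting the raw count gives 570 − 14 + 18 = 574 true rings.
A: 144.3 mm over 574 years gives 144.3 / 574 ≈ 0.251 mm per year.
B's length ≈ 0.251 × 639 = 160.4 mm.

160.4 mm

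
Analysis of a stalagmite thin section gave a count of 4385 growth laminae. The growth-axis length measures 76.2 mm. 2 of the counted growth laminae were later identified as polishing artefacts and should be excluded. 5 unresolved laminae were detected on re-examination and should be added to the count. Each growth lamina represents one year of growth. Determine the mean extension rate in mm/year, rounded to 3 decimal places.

0.017 mm/year

Adjusted count: 4385 − 2 + 5 = 4388 growth laminae.
Mean rate = 76.2 mm / 4388 years ≈ 0.017 mm/year.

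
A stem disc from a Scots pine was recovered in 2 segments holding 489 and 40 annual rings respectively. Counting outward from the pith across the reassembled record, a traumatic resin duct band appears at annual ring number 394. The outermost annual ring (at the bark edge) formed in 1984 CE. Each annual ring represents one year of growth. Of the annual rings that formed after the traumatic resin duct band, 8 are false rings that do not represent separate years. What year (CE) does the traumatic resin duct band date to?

Total annual rings = 489 + 40 = 529.
529 − 394 = 135 annual rings lie beyond the traumatic resin duct band toward the bark edge.
Excluding 8 false annual rings: 135 − 8 = 127.
The annual ring at the bark edge is 1984 CE, so the traumatic resin duct band dates to 1984 − 127 = 1857 CE.

1857 CE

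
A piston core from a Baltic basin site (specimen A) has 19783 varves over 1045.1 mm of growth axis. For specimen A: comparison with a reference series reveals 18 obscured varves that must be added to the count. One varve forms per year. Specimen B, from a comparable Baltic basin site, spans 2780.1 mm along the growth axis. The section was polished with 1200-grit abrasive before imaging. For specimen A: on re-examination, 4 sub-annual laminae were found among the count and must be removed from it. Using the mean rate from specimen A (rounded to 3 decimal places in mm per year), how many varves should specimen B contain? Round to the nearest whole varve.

52455 varves

Specimen A: after corrections the count is 19783 − 4 + 18 = 19797 varves.
A: Extension rate ≈ 1045.1 / 19797 = 0.053 mm per year.
For B, 2780.1 / 0.053 = 52454.72 years ≈ 52455 varves.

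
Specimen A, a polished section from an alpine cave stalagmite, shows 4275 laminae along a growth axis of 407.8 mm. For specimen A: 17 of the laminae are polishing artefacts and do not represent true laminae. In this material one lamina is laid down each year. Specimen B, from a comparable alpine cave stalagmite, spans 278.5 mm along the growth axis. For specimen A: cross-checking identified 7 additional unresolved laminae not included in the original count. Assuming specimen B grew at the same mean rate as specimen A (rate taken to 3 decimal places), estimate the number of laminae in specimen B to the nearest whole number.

Specimen A: adjusted count: 4275 − 17 + 7 = 4265 laminae.
A: 407.8 mm over 4265 years gives 407.8 / 4265 ≈ 0.096 mm per year.
Specimen B: 278.5 mm / 0.096 mm per year = 2901.04 years ≈ 2901 laminae.

2901 laminae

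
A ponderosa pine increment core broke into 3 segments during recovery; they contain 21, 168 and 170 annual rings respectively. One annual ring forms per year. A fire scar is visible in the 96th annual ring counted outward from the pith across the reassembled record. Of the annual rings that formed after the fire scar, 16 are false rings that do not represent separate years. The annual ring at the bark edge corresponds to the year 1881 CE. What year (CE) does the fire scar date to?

Total annual rings = 21 + 168 + 170 = 359.
359 − 96 = 263 annual rings lie beyond the fire scar toward the bark edge.
Excluding 16 false annual rings: 263 − 16 = 247.
Counting back 247 years from 1881 CE places the fire scar in 1881 − 247 = 1634 CE.

1634 CE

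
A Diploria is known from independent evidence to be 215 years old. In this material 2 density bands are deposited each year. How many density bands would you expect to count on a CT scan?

430 density bands

Expected density bands: 215 × 2 = 430.
So 430 density bands should be present.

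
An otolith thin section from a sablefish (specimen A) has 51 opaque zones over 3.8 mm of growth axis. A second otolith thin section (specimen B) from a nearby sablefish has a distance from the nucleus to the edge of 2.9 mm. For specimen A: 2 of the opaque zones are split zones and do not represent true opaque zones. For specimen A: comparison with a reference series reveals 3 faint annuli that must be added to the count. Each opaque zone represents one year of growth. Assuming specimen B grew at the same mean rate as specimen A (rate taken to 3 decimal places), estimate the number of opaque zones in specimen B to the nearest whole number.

Specimen A: correcting the raw count gives 51 − 2 + 3 = 52 true opaque zones.
A: 3.8 mm over 52 years gives 3.8 / 52 ≈ 0.073 mm/year.
For B, 2.9 / 0.073 = 39.73 years ≈ 40 opaque zones.

40 opaque zones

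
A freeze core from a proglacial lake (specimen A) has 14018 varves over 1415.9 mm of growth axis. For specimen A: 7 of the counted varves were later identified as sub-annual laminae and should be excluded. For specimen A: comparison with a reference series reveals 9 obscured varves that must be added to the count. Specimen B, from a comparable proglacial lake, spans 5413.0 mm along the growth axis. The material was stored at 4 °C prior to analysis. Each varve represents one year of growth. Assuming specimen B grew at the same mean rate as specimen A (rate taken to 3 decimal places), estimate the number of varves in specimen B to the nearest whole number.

Specimen A: adjusted count: 14018 − 7 + 9 = 14020 varves.
A: 1415.9 mm over 14020 years gives 1415.9 / 14020 ≈ 0.101 mm per year.
B spans 5413.0 / 0.101 = 53594.06 years ≈ 53594 varves.

53594 varves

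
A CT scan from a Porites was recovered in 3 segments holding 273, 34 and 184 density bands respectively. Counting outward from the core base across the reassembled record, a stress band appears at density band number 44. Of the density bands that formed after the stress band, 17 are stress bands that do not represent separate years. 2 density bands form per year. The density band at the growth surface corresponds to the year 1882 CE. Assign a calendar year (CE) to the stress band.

1667 CE

Total density bands = 273 + 34 + 184 = 491.
Between density band 44 and the growth surface there are 491 − 44 = 447 density bands.
Removing the 17 false density bands leaves 447 − 17 = 430 true density bands beyond the stress band.
430 density bands at 2 per year is 430 / 2 = 215 years.
1882 − 215 = 1667 CE.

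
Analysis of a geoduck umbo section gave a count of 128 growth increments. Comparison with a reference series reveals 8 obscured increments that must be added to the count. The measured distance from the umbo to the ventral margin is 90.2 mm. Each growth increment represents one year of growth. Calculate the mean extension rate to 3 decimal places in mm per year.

0.663 mm per year

Adjusted count: 128 + 8 = 136 growth increments.
90.2 mm over 136 years gives 90.2 / 136 ≈ 0.663 mm per year.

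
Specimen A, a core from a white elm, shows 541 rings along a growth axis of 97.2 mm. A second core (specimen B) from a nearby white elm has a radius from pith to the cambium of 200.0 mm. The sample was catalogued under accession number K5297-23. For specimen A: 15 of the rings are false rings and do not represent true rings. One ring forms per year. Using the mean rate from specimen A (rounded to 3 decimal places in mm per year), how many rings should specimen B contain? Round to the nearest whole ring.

1081 rings

Specimen A: correcting the raw count gives 541 − 15 = 526 true rings.
A: Mean rate = 97.2 mm / 526 years ≈ 0.185 mm per year.
B spans 200.0 / 0.185 = 1081.08 years ≈ 1081 rings.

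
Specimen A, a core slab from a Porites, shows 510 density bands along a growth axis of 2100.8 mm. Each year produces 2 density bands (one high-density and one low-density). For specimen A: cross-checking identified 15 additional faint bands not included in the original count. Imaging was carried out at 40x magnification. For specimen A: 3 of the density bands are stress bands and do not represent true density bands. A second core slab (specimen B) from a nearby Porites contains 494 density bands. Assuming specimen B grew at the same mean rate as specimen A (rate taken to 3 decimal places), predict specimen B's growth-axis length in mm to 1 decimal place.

1988.1 mm

Specimen A: true density band count = 510 − 3 + 15 = 522.
Specimen A: 522 density bands at 2 per year is 522 / 2 = 261 years.
A: Extension rate ≈ 2100.8 / 261 = 8.049 mm/year.
Specimen B: 494 density bands at 2 per year is 494 / 2 = 247 years. For B, 8.049 mm/year × 247 years = 1988.1 mm.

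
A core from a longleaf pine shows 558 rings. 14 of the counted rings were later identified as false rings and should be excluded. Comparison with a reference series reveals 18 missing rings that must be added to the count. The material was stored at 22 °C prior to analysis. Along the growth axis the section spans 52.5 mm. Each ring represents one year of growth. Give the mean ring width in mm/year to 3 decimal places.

0.093 mm/year

Adjusted count: 558 − 14 + 18 = 562 rings.
52.5 mm over 562 years gives 52.5 / 562 ≈ 0.093 mm/year.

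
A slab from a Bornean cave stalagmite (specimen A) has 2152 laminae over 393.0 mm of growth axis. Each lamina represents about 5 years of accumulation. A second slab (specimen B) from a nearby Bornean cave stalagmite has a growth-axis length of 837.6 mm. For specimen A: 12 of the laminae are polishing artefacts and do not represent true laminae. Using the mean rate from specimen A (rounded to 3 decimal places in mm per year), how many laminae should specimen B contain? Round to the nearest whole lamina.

4528 laminae

Specimen A: after corrections the count is 2152 − 12 = 2140 laminae.
Specimen A: multiplying by 5 years per lamina: 2140 × 5 = 10700 years.
A: 393.0 mm over 10700 years gives 393.0 / 10700 ≈ 0.037 mm/yr.
For B, 837.6 / 0.037 = 22637.84 years; at 5 years per lamina that is 22637.84 / 5 ≈ 4528 laminae.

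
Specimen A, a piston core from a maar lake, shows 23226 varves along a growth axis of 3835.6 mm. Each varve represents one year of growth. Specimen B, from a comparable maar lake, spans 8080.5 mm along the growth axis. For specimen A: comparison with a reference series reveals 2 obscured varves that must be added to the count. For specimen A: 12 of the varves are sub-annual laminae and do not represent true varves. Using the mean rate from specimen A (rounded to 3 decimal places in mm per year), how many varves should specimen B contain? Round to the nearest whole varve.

48973 varves

Specimen A: true varve count = 23226 − 12 + 2 = 23216.
A: Extension rate ≈ 3835.6 / 23216 = 0.165 mm/year.
B spans 8080.5 / 0.165 = 48972.73 years ≈ 48973 varves.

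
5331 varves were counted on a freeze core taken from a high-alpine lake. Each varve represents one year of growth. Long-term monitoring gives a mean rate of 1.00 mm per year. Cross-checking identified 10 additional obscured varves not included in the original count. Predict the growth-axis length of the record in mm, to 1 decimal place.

True varve count = 5331 + 10 = 5341.
5341 years at 1.00 mm/year gives 1.00 × 5341 = 5341.0 mm.

5341.0 mm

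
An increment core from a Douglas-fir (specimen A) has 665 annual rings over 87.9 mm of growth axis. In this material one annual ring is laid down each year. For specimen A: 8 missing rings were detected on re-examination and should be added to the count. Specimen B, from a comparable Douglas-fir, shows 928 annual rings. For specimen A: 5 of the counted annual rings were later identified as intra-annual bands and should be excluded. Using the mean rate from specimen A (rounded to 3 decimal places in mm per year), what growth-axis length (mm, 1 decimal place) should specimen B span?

122.5 mm

Specimen A: true annual ring count = 665 − 5 + 8 = 668.
A: 87.9 mm over 668 years gives 87.9 / 668 ≈ 0.132 mm/year.
Length of B = 0.132 × 928 = 122.5 mm.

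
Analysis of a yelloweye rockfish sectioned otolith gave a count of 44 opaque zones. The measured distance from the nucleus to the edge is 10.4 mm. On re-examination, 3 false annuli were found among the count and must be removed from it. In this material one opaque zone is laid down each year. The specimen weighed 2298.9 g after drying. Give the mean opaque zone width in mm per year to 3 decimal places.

Adjusted count: 44 − 3 = 41 opaque zones.
Extension rate ≈ 10.4 / 41 = 0.254 mm per year.

0.254 mm per year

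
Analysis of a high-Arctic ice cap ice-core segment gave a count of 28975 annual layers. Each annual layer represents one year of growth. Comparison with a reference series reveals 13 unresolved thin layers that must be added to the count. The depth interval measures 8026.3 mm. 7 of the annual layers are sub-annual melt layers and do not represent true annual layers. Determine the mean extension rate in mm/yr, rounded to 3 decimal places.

Correcting the raw count gives 28975 − 7 + 13 = 28981 true annual layers.
Mean rate = 8026.3 mm / 28981 years ≈ 0.277 mm/yr.

0.277 mm/yr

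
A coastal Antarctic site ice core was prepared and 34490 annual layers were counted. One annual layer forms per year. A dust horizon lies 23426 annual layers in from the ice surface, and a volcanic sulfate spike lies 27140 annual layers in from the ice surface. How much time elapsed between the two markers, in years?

3714 years

The two markers are separated by 27140 − 23426 = 3714 annual layers.
One annual layer per year makes the interval 3714 years.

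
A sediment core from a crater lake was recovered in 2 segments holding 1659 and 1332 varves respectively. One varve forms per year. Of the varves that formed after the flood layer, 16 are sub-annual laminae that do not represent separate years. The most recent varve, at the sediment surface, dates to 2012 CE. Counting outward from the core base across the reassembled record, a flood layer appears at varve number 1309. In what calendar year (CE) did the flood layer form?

346 CE

Total varves = 1659 + 1332 = 2991.
Between varve 1309 and the sediment surface there are 2991 − 1309 = 1682 varves.
Excluding 16 false varves: 1682 − 16 = 1666.
Counting back 1666 years from 2012 CE places the flood layer in 2012 − 1666 = 346 CE.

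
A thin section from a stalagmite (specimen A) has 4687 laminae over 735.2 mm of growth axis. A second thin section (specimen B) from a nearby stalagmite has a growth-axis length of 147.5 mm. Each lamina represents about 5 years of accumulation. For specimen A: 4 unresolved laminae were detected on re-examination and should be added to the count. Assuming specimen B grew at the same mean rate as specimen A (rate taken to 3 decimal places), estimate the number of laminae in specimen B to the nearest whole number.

952 laminae

Specimen A: correcting the raw count gives 4687 + 4 = 4691 true laminae.
Specimen A: multiplying by 5 years per lamina: 4691 × 5 = 23455 years.
A: Extension rate ≈ 735.2 / 23455 = 0.031 mm/yr.
For B, 147.5 / 0.031 = 4758.06 years; at 5 years per lamina that is 4758.06 / 5 ≈ 952 laminae.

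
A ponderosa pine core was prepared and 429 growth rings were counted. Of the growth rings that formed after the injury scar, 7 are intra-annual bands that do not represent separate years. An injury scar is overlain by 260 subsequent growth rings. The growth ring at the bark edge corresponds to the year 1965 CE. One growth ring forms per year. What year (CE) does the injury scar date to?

1712 CE

There are 260 growth rings younger than the injury scar.
260 − 7 false = 253 true growth rings after the injury scar.
The growth ring at the bark edge is 1965 CE, so the injury scar dates to 1965 − 253 = 1712 CE.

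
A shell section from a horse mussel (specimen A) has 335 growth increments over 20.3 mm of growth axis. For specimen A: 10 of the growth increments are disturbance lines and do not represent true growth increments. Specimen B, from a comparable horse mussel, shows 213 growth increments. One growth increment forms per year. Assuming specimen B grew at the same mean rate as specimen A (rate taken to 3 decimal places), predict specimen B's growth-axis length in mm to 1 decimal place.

Specimen A: true growth increment count = 335 − 10 = 325.
A: Extension rate ≈ 20.3 / 325 = 0.062 mm per year.
For B, 0.062 mm/year × 213 years = 13.2 mm.

13.2 mm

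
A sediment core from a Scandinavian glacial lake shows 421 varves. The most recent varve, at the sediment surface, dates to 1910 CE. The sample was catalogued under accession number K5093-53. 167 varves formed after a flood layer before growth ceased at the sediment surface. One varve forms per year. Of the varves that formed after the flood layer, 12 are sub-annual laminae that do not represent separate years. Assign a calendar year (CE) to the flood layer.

1755 CE

167 varves post-date the flood layer.
167 − 12 false = 155 true varves after the flood layer.
The varve at the sediment surface is 1910 CE, so the flood layer dates to 1910 − 155 = 1755 CE.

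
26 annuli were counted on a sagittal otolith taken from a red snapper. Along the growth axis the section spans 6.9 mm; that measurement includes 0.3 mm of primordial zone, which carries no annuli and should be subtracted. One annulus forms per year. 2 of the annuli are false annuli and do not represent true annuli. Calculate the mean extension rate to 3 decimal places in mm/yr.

True annulus count = 26 − 2 = 24.
The growth record spans 6.9 − 0.3 = 6.6 mm.
6.6 mm over 24 years gives 6.6 / 24 ≈ 0.275 mm/yr.

0.275 mm/yr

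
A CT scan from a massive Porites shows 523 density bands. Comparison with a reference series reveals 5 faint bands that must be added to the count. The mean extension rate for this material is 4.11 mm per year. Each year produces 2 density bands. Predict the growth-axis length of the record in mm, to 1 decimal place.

1085.0 mm

After corrections the count is 523 + 5 = 528 density bands.
Dividing by 2 density bands per year: 528 / 2 = 264 years.
Predicted length = 4.11 mm/year × 264 years = 1085.0 mm.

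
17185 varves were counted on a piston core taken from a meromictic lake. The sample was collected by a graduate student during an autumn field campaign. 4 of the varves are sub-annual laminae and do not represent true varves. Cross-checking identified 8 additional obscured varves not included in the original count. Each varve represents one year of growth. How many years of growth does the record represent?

17189 yr

After corrections the count is 17185 − 4 + 8 = 17189 varves.
One varve per year makes the duration 17189 years.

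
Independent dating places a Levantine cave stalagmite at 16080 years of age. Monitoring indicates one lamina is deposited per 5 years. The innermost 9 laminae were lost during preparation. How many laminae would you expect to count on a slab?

Expected laminae: 16080 / 5 = 3216.
3216 − 9 missed = 3207 laminae expected in the prepared section.

3207 laminae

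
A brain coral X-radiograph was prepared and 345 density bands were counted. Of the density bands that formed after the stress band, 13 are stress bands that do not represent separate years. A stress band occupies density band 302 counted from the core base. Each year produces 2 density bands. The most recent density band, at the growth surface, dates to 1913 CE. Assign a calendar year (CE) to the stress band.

345 − 302 = 43 density bands lie beyond the stress band toward the growth surface.
43 − 13 false = 30 true density bands after the stress band.
With 2 density bands per year, 30 / 2 = 15 years.
The density band at the growth surface is 1913 CE, so the stress band dates to 1913 − 15 = 1898 CE.

1898 CE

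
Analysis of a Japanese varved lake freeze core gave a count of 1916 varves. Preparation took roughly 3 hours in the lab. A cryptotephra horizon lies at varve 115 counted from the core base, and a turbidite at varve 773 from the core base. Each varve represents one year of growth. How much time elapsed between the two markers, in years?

658 years

Separation: 773 − 115 = 658 varves.
At one varve per year, 658 years elapsed between them.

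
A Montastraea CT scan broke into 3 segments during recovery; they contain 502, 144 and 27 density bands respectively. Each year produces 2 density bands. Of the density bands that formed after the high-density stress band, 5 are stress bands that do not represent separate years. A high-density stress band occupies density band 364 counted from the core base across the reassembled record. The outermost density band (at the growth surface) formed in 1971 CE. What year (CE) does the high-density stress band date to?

Total density bands = 502 + 144 + 27 = 673.
673 − 364 = 309 density bands lie beyond the high-density stress band toward the growth surface.
Removing the 5 false density bands leaves 309 − 5 = 304 true density bands beyond the high-density stress band.
With 2 density bands per year, 304 / 2 = 152 years.
The density band at the growth surface is 1971 CE, so the high-density stress band dates to 1971 − 152 = 1819 CE.

1819 CE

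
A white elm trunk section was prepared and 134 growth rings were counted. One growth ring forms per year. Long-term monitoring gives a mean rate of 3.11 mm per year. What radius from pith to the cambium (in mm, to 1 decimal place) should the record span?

134 years of growth are recorded.
Predicted length = 3.11 mm/year × 134 years = 416.7 mm.

416.7 mm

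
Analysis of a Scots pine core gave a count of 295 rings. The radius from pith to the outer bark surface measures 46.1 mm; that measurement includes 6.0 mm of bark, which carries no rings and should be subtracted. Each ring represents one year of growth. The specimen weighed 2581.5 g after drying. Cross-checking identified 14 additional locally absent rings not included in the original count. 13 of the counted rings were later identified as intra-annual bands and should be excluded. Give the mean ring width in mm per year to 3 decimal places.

Correcting the raw count gives 295 − 13 + 14 = 296 true rings.
Net length = 46.1 − 6.0 = 40.1 mm.
Mean rate = 40.1 mm / 296 years ≈ 0.135 mm per year.

0.135 mm per year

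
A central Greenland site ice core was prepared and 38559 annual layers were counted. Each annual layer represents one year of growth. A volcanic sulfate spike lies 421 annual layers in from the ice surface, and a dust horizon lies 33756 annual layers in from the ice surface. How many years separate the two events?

33756 − 421 = 33335 annual layers lie between the two events.
That is 33335 years at one annual layer per year.

33335 years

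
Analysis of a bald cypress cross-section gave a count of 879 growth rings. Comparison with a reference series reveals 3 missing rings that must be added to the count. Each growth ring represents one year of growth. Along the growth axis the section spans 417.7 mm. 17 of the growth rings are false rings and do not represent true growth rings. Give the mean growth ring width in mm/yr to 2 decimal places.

Correcting the raw count gives 879 − 17 + 3 = 865 true growth rings.
Mean rate = 417.7 mm / 865 years ≈ 0.48 mm/yr.

0.48 mm/yr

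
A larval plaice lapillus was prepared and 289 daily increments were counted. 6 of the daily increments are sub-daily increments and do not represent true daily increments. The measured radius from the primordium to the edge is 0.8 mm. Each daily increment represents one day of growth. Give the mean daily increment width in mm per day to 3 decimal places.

Correcting the raw count gives 289 − 6 = 283 true daily increments.
Mean rate = 0.8 mm / 283 days ≈ 0.003 mm per day.

0.003 mm per day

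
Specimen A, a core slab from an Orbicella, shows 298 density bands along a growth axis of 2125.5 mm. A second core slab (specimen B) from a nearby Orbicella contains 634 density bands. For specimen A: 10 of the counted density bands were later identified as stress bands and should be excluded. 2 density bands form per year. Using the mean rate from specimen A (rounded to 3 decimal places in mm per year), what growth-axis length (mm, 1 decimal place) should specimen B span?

Specimen A: correcting the raw count gives 298 − 10 = 288 true density bands.
Specimen A: dividing by 2 density bands per year: 288 / 2 = 144 years.
A: Extension rate ≈ 2125.5 / 144 = 14.760 mm/year.
Specimen B: with 2 density bands per year, 634 / 2 = 317 years. B's length ≈ 14.760 × 317 = 4678.9 mm.

4678.9 mm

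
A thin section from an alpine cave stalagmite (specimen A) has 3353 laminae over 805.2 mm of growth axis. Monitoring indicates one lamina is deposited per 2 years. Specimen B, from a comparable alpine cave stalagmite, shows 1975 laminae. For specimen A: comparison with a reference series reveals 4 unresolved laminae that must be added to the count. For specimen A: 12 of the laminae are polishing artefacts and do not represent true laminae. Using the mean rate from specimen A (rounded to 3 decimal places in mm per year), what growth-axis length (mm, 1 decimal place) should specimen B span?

474.0 mm

Specimen A: correcting the raw count gives 3353 − 12 + 4 = 3345 true laminae.
Specimen A: 3345 laminae at 2 years each span 3345 × 2 = 6690 years.
A: 805.2 mm over 6690 years gives 805.2 / 6690 ≈ 0.120 mm/yr.
Specimen B: multiplying by 2 years per lamina: 1975 × 2 = 3950 years. B's length ≈ 0.120 × 3950 = 474.0 mm.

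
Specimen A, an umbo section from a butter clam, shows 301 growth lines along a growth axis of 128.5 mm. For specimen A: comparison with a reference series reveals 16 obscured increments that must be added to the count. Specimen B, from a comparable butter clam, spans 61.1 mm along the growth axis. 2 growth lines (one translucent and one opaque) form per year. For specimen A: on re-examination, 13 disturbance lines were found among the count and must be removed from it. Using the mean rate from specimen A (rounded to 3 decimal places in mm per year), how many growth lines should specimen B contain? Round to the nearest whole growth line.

Specimen A: true growth line count = 301 − 13 + 16 = 304.
Specimen A: dividing by 2 growth lines per year: 304 / 2 = 152 years.
A: Mean rate = 128.5 mm / 152 years ≈ 0.845 mm per year.
B spans 61.1 / 0.845 = 72.31 years; at 2 growth lines per year that is 72.31 × 2 ≈ 145 growth lines.

145 growth lines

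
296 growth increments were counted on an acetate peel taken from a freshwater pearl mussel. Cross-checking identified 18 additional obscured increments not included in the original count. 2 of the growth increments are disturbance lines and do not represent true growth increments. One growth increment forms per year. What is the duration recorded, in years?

312 years

True growth increment count = 296 − 2 + 18 = 312.
With a one-to-one growth increment periodicity this is 312 years.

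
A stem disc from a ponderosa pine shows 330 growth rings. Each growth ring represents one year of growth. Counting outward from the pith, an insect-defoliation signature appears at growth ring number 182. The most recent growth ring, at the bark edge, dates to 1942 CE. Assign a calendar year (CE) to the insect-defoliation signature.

330 − 182 = 148 growth rings lie beyond the insect-defoliation signature toward the bark edge.
The growth ring at the bark edge is 1942 CE, so the insect-defoliation signature dates to 1942 − 148 = 1794 CE.

1794 CE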